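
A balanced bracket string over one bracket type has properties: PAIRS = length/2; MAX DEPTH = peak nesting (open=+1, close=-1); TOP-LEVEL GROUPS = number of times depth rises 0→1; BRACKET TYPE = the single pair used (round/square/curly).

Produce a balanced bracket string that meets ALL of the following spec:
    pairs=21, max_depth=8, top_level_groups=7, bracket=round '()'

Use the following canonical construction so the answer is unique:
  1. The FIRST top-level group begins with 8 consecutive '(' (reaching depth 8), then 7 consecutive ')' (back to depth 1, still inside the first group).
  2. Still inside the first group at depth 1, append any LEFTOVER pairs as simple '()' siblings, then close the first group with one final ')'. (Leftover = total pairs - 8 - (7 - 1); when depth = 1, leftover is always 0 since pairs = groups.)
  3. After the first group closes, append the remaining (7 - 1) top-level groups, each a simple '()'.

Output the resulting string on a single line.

Answer: (((((((()))))))()()()()()()())()()()()()()

Derivation:
Spec: pairs=21 depth=8 groups=7
Leftover pairs = 21 - 8 - (7-1) = 7
First group: deep chain of depth 8 + 7 sibling pairs
Remaining 6 groups: simple '()' each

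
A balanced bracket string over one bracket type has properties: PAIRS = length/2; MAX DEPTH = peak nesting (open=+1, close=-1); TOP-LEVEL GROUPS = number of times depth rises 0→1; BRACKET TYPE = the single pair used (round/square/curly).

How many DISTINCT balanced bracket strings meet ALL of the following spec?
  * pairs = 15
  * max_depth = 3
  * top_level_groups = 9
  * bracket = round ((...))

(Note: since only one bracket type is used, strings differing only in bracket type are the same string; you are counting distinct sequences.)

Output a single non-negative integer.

Spec: pairs=15 depth=3 groups=9
Count(depth <= 3) = 16272
Count(depth <= 2) = 3003
Count(depth == 3) = 16272 - 3003 = 13269

Answer: 13269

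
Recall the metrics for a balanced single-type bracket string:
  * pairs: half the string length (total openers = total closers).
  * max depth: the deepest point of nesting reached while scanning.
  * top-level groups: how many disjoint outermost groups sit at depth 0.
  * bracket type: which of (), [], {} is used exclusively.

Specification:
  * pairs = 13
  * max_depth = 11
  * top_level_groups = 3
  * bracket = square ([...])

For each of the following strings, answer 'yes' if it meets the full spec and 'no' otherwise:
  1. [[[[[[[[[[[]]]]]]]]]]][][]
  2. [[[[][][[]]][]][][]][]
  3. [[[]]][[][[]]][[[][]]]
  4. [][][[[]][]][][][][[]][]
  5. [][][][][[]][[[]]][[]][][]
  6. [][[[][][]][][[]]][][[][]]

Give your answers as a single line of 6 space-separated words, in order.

String 1 '[[[[[[[[[[[]]]]]]]]]]][][]': depth seq [1 2 3 4 5 6 7 8 9 10 11 10 9 8 7 6 5 4 3 2 1 0 1 0 1 0]
  -> pairs=13 depth=11 groups=3 -> yes
String 2 '[[[[][][[]]][]][][]][]': depth seq [1 2 3 4 3 4 3 4 5 4 3 2 3 2 1 2 1 2 1 0 1 0]
  -> pairs=11 depth=5 groups=2 -> no
String 3 '[[[]]][[][[]]][[[][]]]': depth seq [1 2 3 2 1 0 1 2 1 2 3 2 1 0 1 2 3 2 3 2 1 0]
  -> pairs=11 depth=3 groups=3 -> no
String 4 '[][][[[]][]][][][][[]][]': depth seq [1 0 1 0 1 2 3 2 1 2 1 0 1 0 1 0 1 0 1 2 1 0 1 0]
  -> pairs=12 depth=3 groups=8 -> no
String 5 '[][][][][[]][[[]]][[]][][]': depth seq [1 0 1 0 1 0 1 0 1 2 1 0 1 2 3 2 1 0 1 2 1 0 1 0 1 0]
  -> pairs=13 depth=3 groups=9 -> no
String 6 '[][[[][][]][][[]]][][[][]]': depth seq [1 0 1 2 3 2 3 2 3 2 1 2 1 2 3 2 1 0 1 0 1 2 1 2 1 0]
  -> pairs=13 depth=3 groups=4 -> no

Answer: yes no no no no no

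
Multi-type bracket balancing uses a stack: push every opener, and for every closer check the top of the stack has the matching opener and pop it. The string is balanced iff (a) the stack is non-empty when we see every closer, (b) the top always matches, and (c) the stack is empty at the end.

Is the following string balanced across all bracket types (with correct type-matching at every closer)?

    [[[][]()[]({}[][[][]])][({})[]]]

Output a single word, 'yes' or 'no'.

Answer: yes

Derivation:
pos 0: push '['; stack = [
pos 1: push '['; stack = [[
pos 2: push '['; stack = [[[
pos 3: ']' matches '['; pop; stack = [[
pos 4: push '['; stack = [[[
pos 5: ']' matches '['; pop; stack = [[
pos 6: push '('; stack = [[(
pos 7: ')' matches '('; pop; stack = [[
pos 8: push '['; stack = [[[
pos 9: ']' matches '['; pop; stack = [[
pos 10: push '('; stack = [[(
pos 11: push '{'; stack = [[({
pos 12: '}' matches '{'; pop; stack = [[(
pos 13: push '['; stack = [[([
pos 14: ']' matches '['; pop; stack = [[(
pos 15: push '['; stack = [[([
pos 16: push '['; stack = [[([[
pos 17: ']' matches '['; pop; stack = [[([
pos 18: push '['; stack = [[([[
pos 19: ']' matches '['; pop; stack = [[([
pos 20: ']' matches '['; pop; stack = [[(
pos 21: ')' matches '('; pop; stack = [[
pos 22: ']' matches '['; pop; stack = [
pos 23: push '['; stack = [[
pos 24: push '('; stack = [[(
pos 25: push '{'; stack = [[({
pos 26: '}' matches '{'; pop; stack = [[(
pos 27: ')' matches '('; pop; stack = [[
pos 28: push '['; stack = [[[
pos 29: ']' matches '['; pop; stack = [[
pos 30: ']' matches '['; pop; stack = [
pos 31: ']' matches '['; pop; stack = (empty)
end: stack empty → VALID
Verdict: properly nested → yes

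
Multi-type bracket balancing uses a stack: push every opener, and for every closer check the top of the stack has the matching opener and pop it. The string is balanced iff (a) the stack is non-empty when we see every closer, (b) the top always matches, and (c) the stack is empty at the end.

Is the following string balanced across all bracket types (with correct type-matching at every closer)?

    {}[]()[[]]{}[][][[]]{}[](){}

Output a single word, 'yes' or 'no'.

pos 0: push '{'; stack = {
pos 1: '}' matches '{'; pop; stack = (empty)
pos 2: push '['; stack = [
pos 3: ']' matches '['; pop; stack = (empty)
pos 4: push '('; stack = (
pos 5: ')' matches '('; pop; stack = (empty)
pos 6: push '['; stack = [
pos 7: push '['; stack = [[
pos 8: ']' matches '['; pop; stack = [
pos 9: ']' matches '['; pop; stack = (empty)
pos 10: push '{'; stack = {
pos 11: '}' matches '{'; pop; stack = (empty)
pos 12: push '['; stack = [
pos 13: ']' matches '['; pop; stack = (empty)
pos 14: push '['; stack = [
pos 15: ']' matches '['; pop; stack = (empty)
pos 16: push '['; stack = [
pos 17: push '['; stack = [[
pos 18: ']' matches '['; pop; stack = [
pos 19: ']' matches '['; pop; stack = (empty)
pos 20: push '{'; stack = {
pos 21: '}' matches '{'; pop; stack = (empty)
pos 22: push '['; stack = [
pos 23: ']' matches '['; pop; stack = (empty)
pos 24: push '('; stack = (
pos 25: ')' matches '('; pop; stack = (empty)
pos 26: push '{'; stack = {
pos 27: '}' matches '{'; pop; stack = (empty)
end: stack empty → VALID
Verdict: properly nested → yes

Answer: yes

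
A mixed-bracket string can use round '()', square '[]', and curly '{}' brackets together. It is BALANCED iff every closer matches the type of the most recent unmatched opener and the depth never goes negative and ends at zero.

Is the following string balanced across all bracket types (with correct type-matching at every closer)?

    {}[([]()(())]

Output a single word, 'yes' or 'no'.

Answer: no

Derivation:
pos 0: push '{'; stack = {
pos 1: '}' matches '{'; pop; stack = (empty)
pos 2: push '['; stack = [
pos 3: push '('; stack = [(
pos 4: push '['; stack = [([
pos 5: ']' matches '['; pop; stack = [(
pos 6: push '('; stack = [((
pos 7: ')' matches '('; pop; stack = [(
pos 8: push '('; stack = [((
pos 9: push '('; stack = [(((
pos 10: ')' matches '('; pop; stack = [((
pos 11: ')' matches '('; pop; stack = [(
pos 12: saw closer ']' but top of stack is '(' (expected ')') → INVALID
Verdict: type mismatch at position 12: ']' closes '(' → no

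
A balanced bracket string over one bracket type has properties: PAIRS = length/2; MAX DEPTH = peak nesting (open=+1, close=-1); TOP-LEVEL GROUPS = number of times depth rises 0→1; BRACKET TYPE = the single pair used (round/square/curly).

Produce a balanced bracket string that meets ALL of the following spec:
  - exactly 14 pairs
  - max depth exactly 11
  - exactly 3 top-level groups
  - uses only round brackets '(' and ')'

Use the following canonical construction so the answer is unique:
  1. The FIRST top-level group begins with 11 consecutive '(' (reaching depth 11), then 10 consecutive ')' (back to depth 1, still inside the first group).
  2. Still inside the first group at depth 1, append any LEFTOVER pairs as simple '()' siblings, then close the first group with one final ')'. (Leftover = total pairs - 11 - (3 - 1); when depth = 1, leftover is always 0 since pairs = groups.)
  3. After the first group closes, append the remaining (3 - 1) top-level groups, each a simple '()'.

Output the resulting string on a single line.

Answer: ((((((((((())))))))))())()()

Derivation:
Spec: pairs=14 depth=11 groups=3
Leftover pairs = 14 - 11 - (3-1) = 1
First group: deep chain of depth 11 + 1 sibling pairs
Remaining 2 groups: simple '()' each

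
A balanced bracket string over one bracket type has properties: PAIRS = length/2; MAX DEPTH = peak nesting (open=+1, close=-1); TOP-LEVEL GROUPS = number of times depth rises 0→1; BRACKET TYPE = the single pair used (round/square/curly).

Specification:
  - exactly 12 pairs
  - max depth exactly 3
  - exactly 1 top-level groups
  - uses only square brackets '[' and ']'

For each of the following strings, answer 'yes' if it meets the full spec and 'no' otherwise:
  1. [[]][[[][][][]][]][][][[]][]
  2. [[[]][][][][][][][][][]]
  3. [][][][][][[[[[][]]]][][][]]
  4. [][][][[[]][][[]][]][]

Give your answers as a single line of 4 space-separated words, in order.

String 1 '[[]][[[][][][]][]][][][[]][]': depth seq [1 2 1 0 1 2 3 2 3 2 3 2 3 2 1 2 1 0 1 0 1 0 1 2 1 0 1 0]
  -> pairs=14 depth=3 groups=6 -> no
String 2 '[[[]][][][][][][][][][]]': depth seq [1 2 3 2 1 2 1 2 1 2 1 2 1 2 1 2 1 2 1 2 1 2 1 0]
  -> pairs=12 depth=3 groups=1 -> yes
String 3 '[][][][][][[[[[][]]]][][][]]': depth seq [1 0 1 0 1 0 1 0 1 0 1 2 3 4 5 4 5 4 3 2 1 2 1 2 1 2 1 0]
  -> pairs=14 depth=5 groups=6 -> no
String 4 '[][][][[[]][][[]][]][]': depth seq [1 0 1 0 1 0 1 2 3 2 1 2 1 2 3 2 1 2 1 0 1 0]
  -> pairs=11 depth=3 groups=5 -> no

Answer: no yes no no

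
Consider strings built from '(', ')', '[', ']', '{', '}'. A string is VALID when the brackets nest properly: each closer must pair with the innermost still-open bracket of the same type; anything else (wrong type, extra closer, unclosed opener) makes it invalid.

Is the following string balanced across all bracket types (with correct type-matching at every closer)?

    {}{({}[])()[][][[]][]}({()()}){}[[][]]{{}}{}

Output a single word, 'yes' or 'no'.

Answer: yes

Derivation:
pos 0: push '{'; stack = {
pos 1: '}' matches '{'; pop; stack = (empty)
pos 2: push '{'; stack = {
pos 3: push '('; stack = {(
pos 4: push '{'; stack = {({
pos 5: '}' matches '{'; pop; stack = {(
pos 6: push '['; stack = {([
pos 7: ']' matches '['; pop; stack = {(
pos 8: ')' matches '('; pop; stack = {
pos 9: push '('; stack = {(
pos 10: ')' matches '('; pop; stack = {
pos 11: push '['; stack = {[
pos 12: ']' matches '['; pop; stack = {
pos 13: push '['; stack = {[
pos 14: ']' matches '['; pop; stack = {
pos 15: push '['; stack = {[
pos 16: push '['; stack = {[[
pos 17: ']' matches '['; pop; stack = {[
pos 18: ']' matches '['; pop; stack = {
pos 19: push '['; stack = {[
pos 20: ']' matches '['; pop; stack = {
pos 21: '}' matches '{'; pop; stack = (empty)
pos 22: push '('; stack = (
pos 23: push '{'; stack = ({
pos 24: push '('; stack = ({(
pos 25: ')' matches '('; pop; stack = ({
pos 26: push '('; stack = ({(
pos 27: ')' matches '('; pop; stack = ({
pos 28: '}' matches '{'; pop; stack = (
pos 29: ')' matches '('; pop; stack = (empty)
pos 30: push '{'; stack = {
pos 31: '}' matches '{'; pop; stack = (empty)
pos 32: push '['; stack = [
pos 33: push '['; stack = [[
pos 34: ']' matches '['; pop; stack = [
pos 35: push '['; stack = [[
pos 36: ']' matches '['; pop; stack = [
pos 37: ']' matches '['; pop; stack = (empty)
pos 38: push '{'; stack = {
pos 39: push '{'; stack = {{
pos 40: '}' matches '{'; pop; stack = {
pos 41: '}' matches '{'; pop; stack = (empty)
pos 42: push '{'; stack = {
pos 43: '}' matches '{'; pop; stack = (empty)
end: stack empty → VALID
Verdict: properly nested → yes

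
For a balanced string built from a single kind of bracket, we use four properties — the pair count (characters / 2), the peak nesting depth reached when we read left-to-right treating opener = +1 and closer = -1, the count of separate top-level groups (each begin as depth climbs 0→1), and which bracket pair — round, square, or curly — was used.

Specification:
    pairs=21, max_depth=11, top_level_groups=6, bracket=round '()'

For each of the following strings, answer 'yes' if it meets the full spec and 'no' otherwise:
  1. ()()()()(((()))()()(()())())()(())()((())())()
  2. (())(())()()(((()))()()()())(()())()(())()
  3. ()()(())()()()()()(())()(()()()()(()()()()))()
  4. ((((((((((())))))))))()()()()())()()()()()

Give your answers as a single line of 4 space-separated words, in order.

String 1 '()()()()(((()))()()(()())())()(())()((())())()': depth seq [1 0 1 0 1 0 1 0 1 2 3 4 3 2 1 2 1 2 1 2 3 2 3 2 1 2 1 0 1 0 1 2 1 0 1 0 1 2 3 2 1 2 1 0 1 0]
  -> pairs=23 depth=4 groups=10 -> no
String 2 '(())(())()()(((()))()()()())(()())()(())()': depth seq [1 2 1 0 1 2 1 0 1 0 1 0 1 2 3 4 3 2 1 2 1 2 1 2 1 2 1 0 1 2 1 2 1 0 1 0 1 2 1 0 1 0]
  -> pairs=21 depth=4 groups=9 -> no
String 3 '()()(())()()()()()(())()(()()()()(()()()()))()': depth seq [1 0 1 0 1 2 1 0 1 0 1 0 1 0 1 0 1 0 1 2 1 0 1 0 1 2 1 2 1 2 1 2 1 2 3 2 3 2 3 2 3 2 1 0 1 0]
  -> pairs=23 depth=3 groups=12 -> no
String 4 '((((((((((())))))))))()()()()())()()()()()': depth seq [1 2 3 4 5 6 7 8 9 10 11 10 9 8 7 6 5 4 3 2 1 2 1 2 1 2 1 2 1 2 1 0 1 0 1 0 1 0 1 0 1 0]
  -> pairs=21 depth=11 groups=6 -> yes

Answer: no no no yes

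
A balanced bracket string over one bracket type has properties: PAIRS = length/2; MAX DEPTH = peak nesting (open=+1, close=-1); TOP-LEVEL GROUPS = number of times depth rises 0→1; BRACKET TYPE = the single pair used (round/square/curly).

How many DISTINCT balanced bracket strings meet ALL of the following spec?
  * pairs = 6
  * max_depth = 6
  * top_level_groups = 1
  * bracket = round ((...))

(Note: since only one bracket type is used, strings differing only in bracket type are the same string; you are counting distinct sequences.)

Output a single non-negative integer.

Answer: 1

Derivation:
Spec: pairs=6 depth=6 groups=1
Count(depth <= 6) = 42
Count(depth <= 5) = 41
Count(depth == 6) = 42 - 41 = 1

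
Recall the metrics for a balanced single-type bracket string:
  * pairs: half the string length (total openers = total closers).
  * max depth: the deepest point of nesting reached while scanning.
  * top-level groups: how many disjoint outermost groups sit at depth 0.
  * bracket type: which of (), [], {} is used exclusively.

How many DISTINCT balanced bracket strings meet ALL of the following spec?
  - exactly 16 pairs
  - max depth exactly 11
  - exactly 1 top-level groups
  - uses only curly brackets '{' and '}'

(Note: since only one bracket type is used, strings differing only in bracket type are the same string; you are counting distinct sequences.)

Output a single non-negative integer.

Answer: 72036

Derivation:
Spec: pairs=16 depth=11 groups=1
Count(depth <= 11) = 9675125
Count(depth <= 10) = 9603089
Count(depth == 11) = 9675125 - 9603089 = 72036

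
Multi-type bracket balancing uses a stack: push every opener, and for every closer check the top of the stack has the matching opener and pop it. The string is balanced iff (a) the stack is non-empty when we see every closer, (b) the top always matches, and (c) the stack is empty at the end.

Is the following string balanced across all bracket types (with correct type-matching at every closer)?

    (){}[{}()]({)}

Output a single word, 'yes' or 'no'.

pos 0: push '('; stack = (
pos 1: ')' matches '('; pop; stack = (empty)
pos 2: push '{'; stack = {
pos 3: '}' matches '{'; pop; stack = (empty)
pos 4: push '['; stack = [
pos 5: push '{'; stack = [{
pos 6: '}' matches '{'; pop; stack = [
pos 7: push '('; stack = [(
pos 8: ')' matches '('; pop; stack = [
pos 9: ']' matches '['; pop; stack = (empty)
pos 10: push '('; stack = (
pos 11: push '{'; stack = ({
pos 12: saw closer ')' but top of stack is '{' (expected '}') → INVALID
Verdict: type mismatch at position 12: ')' closes '{' → no

Answer: no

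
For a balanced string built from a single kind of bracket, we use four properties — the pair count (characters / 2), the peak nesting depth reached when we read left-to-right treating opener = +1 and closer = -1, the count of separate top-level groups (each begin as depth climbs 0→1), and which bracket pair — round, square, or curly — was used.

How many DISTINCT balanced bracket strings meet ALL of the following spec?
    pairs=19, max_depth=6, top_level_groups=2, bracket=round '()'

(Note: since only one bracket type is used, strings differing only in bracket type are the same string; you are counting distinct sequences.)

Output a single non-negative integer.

Spec: pairs=19 depth=6 groups=2
Count(depth <= 6) = 236396426
Count(depth <= 5) = 111204034
Count(depth == 6) = 236396426 - 111204034 = 125192392

Answer: 125192392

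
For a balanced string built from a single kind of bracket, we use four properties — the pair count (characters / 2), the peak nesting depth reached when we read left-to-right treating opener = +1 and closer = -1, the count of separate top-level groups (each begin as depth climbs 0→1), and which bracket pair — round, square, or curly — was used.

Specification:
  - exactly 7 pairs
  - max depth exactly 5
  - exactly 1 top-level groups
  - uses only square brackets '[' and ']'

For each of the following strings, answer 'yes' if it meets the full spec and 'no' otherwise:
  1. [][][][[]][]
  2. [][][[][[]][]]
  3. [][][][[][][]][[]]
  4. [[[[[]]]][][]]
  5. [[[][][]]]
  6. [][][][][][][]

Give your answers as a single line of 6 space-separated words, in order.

Answer: no no no yes no no

Derivation:
String 1 '[][][][[]][]': depth seq [1 0 1 0 1 0 1 2 1 0 1 0]
  -> pairs=6 depth=2 groups=5 -> no
String 2 '[][][[][[]][]]': depth seq [1 0 1 0 1 2 1 2 3 2 1 2 1 0]
  -> pairs=7 depth=3 groups=3 -> no
String 3 '[][][][[][][]][[]]': depth seq [1 0 1 0 1 0 1 2 1 2 1 2 1 0 1 2 1 0]
  -> pairs=9 depth=2 groups=5 -> no
String 4 '[[[[[]]]][][]]': depth seq [1 2 3 4 5 4 3 2 1 2 1 2 1 0]
  -> pairs=7 depth=5 groups=1 -> yes
String 5 '[[[][][]]]': depth seq [1 2 3 2 3 2 3 2 1 0]
  -> pairs=5 depth=3 groups=1 -> no
String 6 '[][][][][][][]': depth seq [1 0 1 0 1 0 1 0 1 0 1 0 1 0]
  -> pairs=7 depth=1 groups=7 -> no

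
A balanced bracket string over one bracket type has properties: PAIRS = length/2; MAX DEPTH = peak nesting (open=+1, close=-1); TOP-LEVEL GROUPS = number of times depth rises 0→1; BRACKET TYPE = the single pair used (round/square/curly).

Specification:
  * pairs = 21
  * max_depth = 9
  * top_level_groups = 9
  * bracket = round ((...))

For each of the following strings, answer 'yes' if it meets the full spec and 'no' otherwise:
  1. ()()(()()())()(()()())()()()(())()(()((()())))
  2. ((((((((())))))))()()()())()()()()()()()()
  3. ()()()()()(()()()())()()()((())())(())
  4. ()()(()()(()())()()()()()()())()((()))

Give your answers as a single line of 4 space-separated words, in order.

Answer: no yes no no

Derivation:
String 1 '()()(()()())()(()()())()()()(())()(()((()())))': depth seq [1 0 1 0 1 2 1 2 1 2 1 0 1 0 1 2 1 2 1 2 1 0 1 0 1 0 1 0 1 2 1 0 1 0 1 2 1 2 3 4 3 4 3 2 1 0]
  -> pairs=23 depth=4 groups=11 -> no
String 2 '((((((((())))))))()()()())()()()()()()()()': depth seq [1 2 3 4 5 6 7 8 9 8 7 6 5 4 3 2 1 2 1 2 1 2 1 2 1 0 1 0 1 0 1 0 1 0 1 0 1 0 1 0 1 0]
  -> pairs=21 depth=9 groups=9 -> yes
String 3 '()()()()()(()()()())()()()((())())(())': depth seq [1 0 1 0 1 0 1 0 1 0 1 2 1 2 1 2 1 2 1 0 1 0 1 0 1 0 1 2 3 2 1 2 1 0 1 2 1 0]
  -> pairs=19 depth=3 groups=11 -> no
String 4 '()()(()()(()())()()()()()()())()((()))': depth seq [1 0 1 0 1 2 1 2 1 2 3 2 3 2 1 2 1 2 1 2 1 2 1 2 1 2 1 2 1 0 1 0 1 2 3 2 1 0]
  -> pairs=19 depth=3 groups=5 -> no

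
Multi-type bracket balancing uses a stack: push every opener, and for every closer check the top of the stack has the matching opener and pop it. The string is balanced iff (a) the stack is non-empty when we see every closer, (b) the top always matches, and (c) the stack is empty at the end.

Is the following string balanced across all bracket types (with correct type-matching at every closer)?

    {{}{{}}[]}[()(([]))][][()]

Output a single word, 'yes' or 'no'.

Answer: yes

Derivation:
pos 0: push '{'; stack = {
pos 1: push '{'; stack = {{
pos 2: '}' matches '{'; pop; stack = {
pos 3: push '{'; stack = {{
pos 4: push '{'; stack = {{{
pos 5: '}' matches '{'; pop; stack = {{
pos 6: '}' matches '{'; pop; stack = {
pos 7: push '['; stack = {[
pos 8: ']' matches '['; pop; stack = {
pos 9: '}' matches '{'; pop; stack = (empty)
pos 10: push '['; stack = [
pos 11: push '('; stack = [(
pos 12: ')' matches '('; pop; stack = [
pos 13: push '('; stack = [(
pos 14: push '('; stack = [((
pos 15: push '['; stack = [(([
pos 16: ']' matches '['; pop; stack = [((
pos 17: ')' matches '('; pop; stack = [(
pos 18: ')' matches '('; pop; stack = [
pos 19: ']' matches '['; pop; stack = (empty)
pos 20: push '['; stack = [
pos 21: ']' matches '['; pop; stack = (empty)
pos 22: push '['; stack = [
pos 23: push '('; stack = [(
pos 24: ')' matches '('; pop; stack = [
pos 25: ']' matches '['; pop; stack = (empty)
end: stack empty → VALID
Verdict: properly nested → yes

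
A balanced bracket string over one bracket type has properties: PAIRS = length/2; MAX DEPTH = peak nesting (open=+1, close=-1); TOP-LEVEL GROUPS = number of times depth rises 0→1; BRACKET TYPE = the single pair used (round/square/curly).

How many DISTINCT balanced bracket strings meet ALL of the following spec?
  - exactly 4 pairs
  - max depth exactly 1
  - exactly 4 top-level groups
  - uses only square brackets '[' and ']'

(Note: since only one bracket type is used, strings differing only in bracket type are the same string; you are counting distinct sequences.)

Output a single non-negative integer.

Spec: pairs=4 depth=1 groups=4
Count(depth <= 1) = 1
Count(depth <= 0) = 0
Count(depth == 1) = 1 - 0 = 1

Answer: 1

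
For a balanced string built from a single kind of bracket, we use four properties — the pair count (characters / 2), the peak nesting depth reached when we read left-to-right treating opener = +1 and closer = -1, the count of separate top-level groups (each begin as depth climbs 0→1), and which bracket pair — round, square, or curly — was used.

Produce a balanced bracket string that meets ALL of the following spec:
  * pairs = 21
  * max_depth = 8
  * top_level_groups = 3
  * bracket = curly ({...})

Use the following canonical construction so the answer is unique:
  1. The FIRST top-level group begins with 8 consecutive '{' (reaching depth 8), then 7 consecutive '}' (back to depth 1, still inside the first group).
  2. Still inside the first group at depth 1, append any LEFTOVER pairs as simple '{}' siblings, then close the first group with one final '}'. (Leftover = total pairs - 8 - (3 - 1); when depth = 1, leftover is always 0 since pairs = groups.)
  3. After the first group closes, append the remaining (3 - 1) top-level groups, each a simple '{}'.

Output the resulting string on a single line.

Spec: pairs=21 depth=8 groups=3
Leftover pairs = 21 - 8 - (3-1) = 11
First group: deep chain of depth 8 + 11 sibling pairs
Remaining 2 groups: simple '{}' each

Answer: {{{{{{{{}}}}}}}{}{}{}{}{}{}{}{}{}{}{}}{}{}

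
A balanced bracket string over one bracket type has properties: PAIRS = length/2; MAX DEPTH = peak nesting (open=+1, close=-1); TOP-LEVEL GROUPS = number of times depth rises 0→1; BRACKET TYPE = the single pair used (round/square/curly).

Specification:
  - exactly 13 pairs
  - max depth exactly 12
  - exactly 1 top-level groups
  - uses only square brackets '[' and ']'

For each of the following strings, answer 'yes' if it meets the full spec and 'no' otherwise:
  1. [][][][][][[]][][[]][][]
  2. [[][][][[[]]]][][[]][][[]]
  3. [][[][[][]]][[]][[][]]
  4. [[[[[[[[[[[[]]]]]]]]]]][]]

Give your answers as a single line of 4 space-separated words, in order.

Answer: no no no yes

Derivation:
String 1 '[][][][][][[]][][[]][][]': depth seq [1 0 1 0 1 0 1 0 1 0 1 2 1 0 1 0 1 2 1 0 1 0 1 0]
  -> pairs=12 depth=2 groups=10 -> no
String 2 '[[][][][[[]]]][][[]][][[]]': depth seq [1 2 1 2 1 2 1 2 3 4 3 2 1 0 1 0 1 2 1 0 1 0 1 2 1 0]
  -> pairs=13 depth=4 groups=5 -> no
String 3 '[][[][[][]]][[]][[][]]': depth seq [1 0 1 2 1 2 3 2 3 2 1 0 1 2 1 0 1 2 1 2 1 0]
  -> pairs=11 depth=3 groups=4 -> no
String 4 '[[[[[[[[[[[[]]]]]]]]]]][]]': depth seq [1 2 3 4 5 6 7 8 9 10 11 12 11 10 9 8 7 6 5 4 3 2 1 2 1 0]
  -> pairs=13 depth=12 groups=1 -> yes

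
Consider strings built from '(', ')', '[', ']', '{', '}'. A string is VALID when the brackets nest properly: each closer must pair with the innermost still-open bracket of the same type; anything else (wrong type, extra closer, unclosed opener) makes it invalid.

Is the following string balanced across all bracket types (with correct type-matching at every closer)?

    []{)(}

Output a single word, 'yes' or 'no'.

pos 0: push '['; stack = [
pos 1: ']' matches '['; pop; stack = (empty)
pos 2: push '{'; stack = {
pos 3: saw closer ')' but top of stack is '{' (expected '}') → INVALID
Verdict: type mismatch at position 3: ')' closes '{' → no

Answer: no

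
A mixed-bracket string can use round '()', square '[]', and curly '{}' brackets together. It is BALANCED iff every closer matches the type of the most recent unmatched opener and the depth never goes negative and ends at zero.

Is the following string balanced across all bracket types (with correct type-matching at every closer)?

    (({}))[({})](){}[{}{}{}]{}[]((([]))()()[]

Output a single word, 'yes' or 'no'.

pos 0: push '('; stack = (
pos 1: push '('; stack = ((
pos 2: push '{'; stack = (({
pos 3: '}' matches '{'; pop; stack = ((
pos 4: ')' matches '('; pop; stack = (
pos 5: ')' matches '('; pop; stack = (empty)
pos 6: push '['; stack = [
pos 7: push '('; stack = [(
pos 8: push '{'; stack = [({
pos 9: '}' matches '{'; pop; stack = [(
pos 10: ')' matches '('; pop; stack = [
pos 11: ']' matches '['; pop; stack = (empty)
pos 12: push '('; stack = (
pos 13: ')' matches '('; pop; stack = (empty)
pos 14: push '{'; stack = {
pos 15: '}' matches '{'; pop; stack = (empty)
pos 16: push '['; stack = [
pos 17: push '{'; stack = [{
pos 18: '}' matches '{'; pop; stack = [
pos 19: push '{'; stack = [{
pos 20: '}' matches '{'; pop; stack = [
pos 21: push '{'; stack = [{
pos 22: '}' matches '{'; pop; stack = [
pos 23: ']' matches '['; pop; stack = (empty)
pos 24: push '{'; stack = {
pos 25: '}' matches '{'; pop; stack = (empty)
pos 26: push '['; stack = [
pos 27: ']' matches '['; pop; stack = (empty)
pos 28: push '('; stack = (
pos 29: push '('; stack = ((
pos 30: push '('; stack = (((
pos 31: push '['; stack = ((([
pos 32: ']' matches '['; pop; stack = (((
pos 33: ')' matches '('; pop; stack = ((
pos 34: ')' matches '('; pop; stack = (
pos 35: push '('; stack = ((
pos 36: ')' matches '('; pop; stack = (
pos 37: push '('; stack = ((
pos 38: ')' matches '('; pop; stack = (
pos 39: push '['; stack = ([
pos 40: ']' matches '['; pop; stack = (
end: stack still non-empty (() → INVALID
Verdict: unclosed openers at end: ( → no

Answer: no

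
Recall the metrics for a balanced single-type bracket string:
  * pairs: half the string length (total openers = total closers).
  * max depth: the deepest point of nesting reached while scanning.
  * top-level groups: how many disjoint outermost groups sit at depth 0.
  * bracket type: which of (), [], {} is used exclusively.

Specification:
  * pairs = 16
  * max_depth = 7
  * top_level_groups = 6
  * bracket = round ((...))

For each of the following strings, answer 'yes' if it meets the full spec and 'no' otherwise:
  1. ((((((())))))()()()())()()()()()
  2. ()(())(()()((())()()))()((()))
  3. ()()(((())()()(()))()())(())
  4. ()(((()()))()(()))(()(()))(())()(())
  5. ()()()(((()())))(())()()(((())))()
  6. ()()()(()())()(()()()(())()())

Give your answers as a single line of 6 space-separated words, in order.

String 1 '((((((())))))()()()())()()()()()': depth seq [1 2 3 4 5 6 7 6 5 4 3 2 1 2 1 2 1 2 1 2 1 0 1 0 1 0 1 0 1 0 1 0]
  -> pairs=16 depth=7 groups=6 -> yes
String 2 '()(())(()()((())()()))()((()))': depth seq [1 0 1 2 1 0 1 2 1 2 1 2 3 4 3 2 3 2 3 2 1 0 1 0 1 2 3 2 1 0]
  -> pairs=15 depth=4 groups=5 -> no
String 3 '()()(((())()()(()))()())(())': depth seq [1 0 1 0 1 2 3 4 3 2 3 2 3 2 3 4 3 2 1 2 1 2 1 0 1 2 1 0]
  -> pairs=14 depth=4 groups=4 -> no
String 4 '()(((()()))()(()))(()(()))(())()(())': depth seq [1 0 1 2 3 4 3 4 3 2 1 2 1 2 3 2 1 0 1 2 1 2 3 2 1 0 1 2 1 0 1 0 1 2 1 0]
  -> pairs=18 depth=4 groups=6 -> no
String 5 '()()()(((()())))(())()()(((())))()': depth seq [1 0 1 0 1 0 1 2 3 4 3 4 3 2 1 0 1 2 1 0 1 0 1 0 1 2 3 4 3 2 1 0 1 0]
  -> pairs=17 depth=4 groups=9 -> no
String 6 '()()()(()())()(()()()(())()())': depth seq [1 0 1 0 1 0 1 2 1 2 1 0 1 0 1 2 1 2 1 2 1 2 3 2 1 2 1 2 1 0]
  -> pairs=15 depth=3 groups=6 -> no

Answer: yes no no no no no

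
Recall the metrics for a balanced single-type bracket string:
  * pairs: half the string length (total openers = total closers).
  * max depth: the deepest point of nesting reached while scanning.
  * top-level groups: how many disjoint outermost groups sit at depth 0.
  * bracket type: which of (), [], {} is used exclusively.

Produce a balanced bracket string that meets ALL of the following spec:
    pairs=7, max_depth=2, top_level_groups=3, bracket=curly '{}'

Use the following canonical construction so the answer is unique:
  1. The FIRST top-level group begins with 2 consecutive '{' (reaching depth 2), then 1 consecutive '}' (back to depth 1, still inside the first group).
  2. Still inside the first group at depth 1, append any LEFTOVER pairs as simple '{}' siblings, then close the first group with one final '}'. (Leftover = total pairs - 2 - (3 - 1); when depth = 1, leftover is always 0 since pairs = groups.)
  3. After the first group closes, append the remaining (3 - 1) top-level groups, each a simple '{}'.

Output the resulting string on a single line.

Spec: pairs=7 depth=2 groups=3
Leftover pairs = 7 - 2 - (3-1) = 3
First group: deep chain of depth 2 + 3 sibling pairs
Remaining 2 groups: simple '{}' each

Answer: {{}{}{}{}}{}{}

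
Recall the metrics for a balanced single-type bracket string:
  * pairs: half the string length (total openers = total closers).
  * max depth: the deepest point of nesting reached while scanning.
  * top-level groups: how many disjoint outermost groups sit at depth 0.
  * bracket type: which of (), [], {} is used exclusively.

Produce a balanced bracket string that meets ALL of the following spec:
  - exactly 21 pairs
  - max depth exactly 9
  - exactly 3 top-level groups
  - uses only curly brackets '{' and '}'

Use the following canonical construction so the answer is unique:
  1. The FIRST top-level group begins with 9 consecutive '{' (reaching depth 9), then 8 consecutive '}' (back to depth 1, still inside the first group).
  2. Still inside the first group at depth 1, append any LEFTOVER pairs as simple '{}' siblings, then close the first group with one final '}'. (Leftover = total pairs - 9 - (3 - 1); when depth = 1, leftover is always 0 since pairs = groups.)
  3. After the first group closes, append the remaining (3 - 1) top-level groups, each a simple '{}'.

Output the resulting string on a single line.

Answer: {{{{{{{{{}}}}}}}}{}{}{}{}{}{}{}{}{}{}}{}{}

Derivation:
Spec: pairs=21 depth=9 groups=3
Leftover pairs = 21 - 9 - (3-1) = 10
First group: deep chain of depth 9 + 10 sibling pairs
Remaining 2 groups: simple '{}' each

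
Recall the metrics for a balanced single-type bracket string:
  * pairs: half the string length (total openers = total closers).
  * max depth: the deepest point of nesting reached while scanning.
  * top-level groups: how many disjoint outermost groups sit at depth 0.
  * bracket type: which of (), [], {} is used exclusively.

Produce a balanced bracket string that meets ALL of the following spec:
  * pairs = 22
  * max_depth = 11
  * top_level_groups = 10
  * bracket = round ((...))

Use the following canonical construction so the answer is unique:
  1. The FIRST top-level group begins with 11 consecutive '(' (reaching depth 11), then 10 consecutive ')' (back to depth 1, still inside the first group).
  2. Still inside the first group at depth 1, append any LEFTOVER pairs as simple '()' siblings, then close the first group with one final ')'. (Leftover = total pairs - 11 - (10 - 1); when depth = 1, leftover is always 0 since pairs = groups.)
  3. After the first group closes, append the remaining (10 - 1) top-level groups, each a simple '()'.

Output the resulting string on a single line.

Spec: pairs=22 depth=11 groups=10
Leftover pairs = 22 - 11 - (10-1) = 2
First group: deep chain of depth 11 + 2 sibling pairs
Remaining 9 groups: simple '()' each

Answer: ((((((((((())))))))))()())()()()()()()()()()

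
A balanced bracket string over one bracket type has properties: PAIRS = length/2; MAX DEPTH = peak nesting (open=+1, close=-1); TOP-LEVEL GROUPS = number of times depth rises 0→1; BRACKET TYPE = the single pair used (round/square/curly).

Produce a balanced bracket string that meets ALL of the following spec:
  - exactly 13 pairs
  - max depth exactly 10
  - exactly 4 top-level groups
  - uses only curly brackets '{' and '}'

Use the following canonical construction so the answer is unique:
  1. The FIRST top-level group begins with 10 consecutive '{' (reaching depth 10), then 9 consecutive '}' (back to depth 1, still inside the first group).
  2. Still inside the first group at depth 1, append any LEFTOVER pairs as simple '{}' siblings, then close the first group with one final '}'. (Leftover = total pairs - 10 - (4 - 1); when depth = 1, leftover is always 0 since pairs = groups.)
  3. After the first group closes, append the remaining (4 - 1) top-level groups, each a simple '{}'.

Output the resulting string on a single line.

Spec: pairs=13 depth=10 groups=4
Leftover pairs = 13 - 10 - (4-1) = 0
First group: deep chain of depth 10 + 0 sibling pairs
Remaining 3 groups: simple '{}' each

Answer: {{{{{{{{{{}}}}}}}}}}{}{}{}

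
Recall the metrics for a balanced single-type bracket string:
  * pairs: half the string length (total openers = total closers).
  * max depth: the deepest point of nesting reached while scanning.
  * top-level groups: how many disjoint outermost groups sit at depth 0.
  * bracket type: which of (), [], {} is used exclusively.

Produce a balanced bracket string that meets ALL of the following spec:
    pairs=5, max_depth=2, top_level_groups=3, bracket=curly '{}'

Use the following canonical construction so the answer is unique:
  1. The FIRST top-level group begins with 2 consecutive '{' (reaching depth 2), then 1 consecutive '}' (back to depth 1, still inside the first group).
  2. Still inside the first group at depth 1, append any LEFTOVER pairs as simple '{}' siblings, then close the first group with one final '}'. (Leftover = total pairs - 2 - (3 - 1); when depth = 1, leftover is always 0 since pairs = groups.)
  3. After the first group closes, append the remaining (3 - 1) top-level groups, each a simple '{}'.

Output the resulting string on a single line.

Spec: pairs=5 depth=2 groups=3
Leftover pairs = 5 - 2 - (3-1) = 1
First group: deep chain of depth 2 + 1 sibling pairs
Remaining 2 groups: simple '{}' each

Answer: {{}{}}{}{}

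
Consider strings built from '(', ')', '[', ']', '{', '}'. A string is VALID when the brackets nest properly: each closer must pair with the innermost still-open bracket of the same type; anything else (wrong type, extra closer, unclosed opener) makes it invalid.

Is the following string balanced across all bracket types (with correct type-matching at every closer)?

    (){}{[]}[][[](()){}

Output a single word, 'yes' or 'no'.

Answer: no

Derivation:
pos 0: push '('; stack = (
pos 1: ')' matches '('; pop; stack = (empty)
pos 2: push '{'; stack = {
pos 3: '}' matches '{'; pop; stack = (empty)
pos 4: push '{'; stack = {
pos 5: push '['; stack = {[
pos 6: ']' matches '['; pop; stack = {
pos 7: '}' matches '{'; pop; stack = (empty)
pos 8: push '['; stack = [
pos 9: ']' matches '['; pop; stack = (empty)
pos 10: push '['; stack = [
pos 11: push '['; stack = [[
pos 12: ']' matches '['; pop; stack = [
pos 13: push '('; stack = [(
pos 14: push '('; stack = [((
pos 15: ')' matches '('; pop; stack = [(
pos 16: ')' matches '('; pop; stack = [
pos 17: push '{'; stack = [{
pos 18: '}' matches '{'; pop; stack = [
end: stack still non-empty ([) → INVALID
Verdict: unclosed openers at end: [ → no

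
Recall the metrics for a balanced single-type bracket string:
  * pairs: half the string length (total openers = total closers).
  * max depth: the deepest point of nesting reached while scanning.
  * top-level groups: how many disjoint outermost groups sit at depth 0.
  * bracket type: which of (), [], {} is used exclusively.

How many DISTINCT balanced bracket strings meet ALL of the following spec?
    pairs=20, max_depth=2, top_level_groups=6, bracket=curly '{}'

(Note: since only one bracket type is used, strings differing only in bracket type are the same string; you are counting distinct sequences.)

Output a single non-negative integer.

Spec: pairs=20 depth=2 groups=6
Count(depth <= 2) = 11628
Count(depth <= 1) = 0
Count(depth == 2) = 11628 - 0 = 11628

Answer: 11628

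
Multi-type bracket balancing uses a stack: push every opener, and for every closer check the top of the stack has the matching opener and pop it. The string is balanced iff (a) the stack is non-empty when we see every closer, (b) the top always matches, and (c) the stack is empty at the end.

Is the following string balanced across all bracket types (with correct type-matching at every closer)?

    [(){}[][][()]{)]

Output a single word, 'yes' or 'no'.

pos 0: push '['; stack = [
pos 1: push '('; stack = [(
pos 2: ')' matches '('; pop; stack = [
pos 3: push '{'; stack = [{
pos 4: '}' matches '{'; pop; stack = [
pos 5: push '['; stack = [[
pos 6: ']' matches '['; pop; stack = [
pos 7: push '['; stack = [[
pos 8: ']' matches '['; pop; stack = [
pos 9: push '['; stack = [[
pos 10: push '('; stack = [[(
pos 11: ')' matches '('; pop; stack = [[
pos 12: ']' matches '['; pop; stack = [
pos 13: push '{'; stack = [{
pos 14: saw closer ')' but top of stack is '{' (expected '}') → INVALID
Verdict: type mismatch at position 14: ')' closes '{' → no

Answer: no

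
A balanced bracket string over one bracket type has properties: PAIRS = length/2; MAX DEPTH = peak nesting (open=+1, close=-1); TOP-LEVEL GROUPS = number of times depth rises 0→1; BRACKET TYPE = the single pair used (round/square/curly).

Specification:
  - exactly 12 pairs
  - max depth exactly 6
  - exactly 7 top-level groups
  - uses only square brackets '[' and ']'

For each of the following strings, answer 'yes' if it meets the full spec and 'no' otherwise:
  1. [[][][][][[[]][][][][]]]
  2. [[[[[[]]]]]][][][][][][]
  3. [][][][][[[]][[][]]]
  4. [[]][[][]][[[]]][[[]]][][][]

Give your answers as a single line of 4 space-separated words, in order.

String 1 '[[][][][][[[]][][][][]]]': depth seq [1 2 1 2 1 2 1 2 1 2 3 4 3 2 3 2 3 2 3 2 3 2 1 0]
  -> pairs=12 depth=4 groups=1 -> no
String 2 '[[[[[[]]]]]][][][][][][]': depth seq [1 2 3 4 5 6 5 4 3 2 1 0 1 0 1 0 1 0 1 0 1 0 1 0]
  -> pairs=12 depth=6 groups=7 -> yes
String 3 '[][][][][[[]][[][]]]': depth seq [1 0 1 0 1 0 1 0 1 2 3 2 1 2 3 2 3 2 1 0]
  -> pairs=10 depth=3 groups=5 -> no
String 4 '[[]][[][]][[[]]][[[]]][][][]': depth seq [1 2 1 0 1 2 1 2 1 0 1 2 3 2 1 0 1 2 3 2 1 0 1 0 1 0 1 0]
  -> pairs=14 depth=3 groups=7 -> no

Answer: no yes no no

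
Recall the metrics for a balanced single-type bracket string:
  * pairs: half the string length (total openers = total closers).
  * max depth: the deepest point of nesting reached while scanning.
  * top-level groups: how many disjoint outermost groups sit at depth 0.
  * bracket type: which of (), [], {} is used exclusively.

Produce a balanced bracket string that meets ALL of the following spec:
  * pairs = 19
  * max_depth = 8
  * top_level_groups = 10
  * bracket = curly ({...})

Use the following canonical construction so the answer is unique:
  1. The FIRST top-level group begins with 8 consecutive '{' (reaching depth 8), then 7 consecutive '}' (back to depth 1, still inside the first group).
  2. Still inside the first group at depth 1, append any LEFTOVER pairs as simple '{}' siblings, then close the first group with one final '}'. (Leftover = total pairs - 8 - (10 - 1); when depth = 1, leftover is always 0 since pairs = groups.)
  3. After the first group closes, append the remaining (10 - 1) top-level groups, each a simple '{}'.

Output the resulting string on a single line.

Spec: pairs=19 depth=8 groups=10
Leftover pairs = 19 - 8 - (10-1) = 2
First group: deep chain of depth 8 + 2 sibling pairs
Remaining 9 groups: simple '{}' each

Answer: {{{{{{{{}}}}}}}{}{}}{}{}{}{}{}{}{}{}{}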